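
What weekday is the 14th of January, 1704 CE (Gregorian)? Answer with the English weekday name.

Since JDN mod 7 = 0 (0 = Monday), the day is Monday.

Monday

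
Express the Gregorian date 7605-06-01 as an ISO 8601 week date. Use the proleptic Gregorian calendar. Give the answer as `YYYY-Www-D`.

The weekday is Wednesday (ISO weekday 3).
That Wednesday belongs to ISO week 22 of ISO year 7605.

7605-W22-3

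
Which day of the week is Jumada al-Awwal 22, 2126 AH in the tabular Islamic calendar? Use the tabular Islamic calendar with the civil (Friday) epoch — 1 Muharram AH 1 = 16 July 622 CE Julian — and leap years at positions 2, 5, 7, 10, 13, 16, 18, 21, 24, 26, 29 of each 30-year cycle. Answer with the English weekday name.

Monday

This is JDN 2701608 (25 August 2684 Gregorian).
JDN 2701608 mod 7 = 0, and JDN 0 was a Monday, so this is a Monday.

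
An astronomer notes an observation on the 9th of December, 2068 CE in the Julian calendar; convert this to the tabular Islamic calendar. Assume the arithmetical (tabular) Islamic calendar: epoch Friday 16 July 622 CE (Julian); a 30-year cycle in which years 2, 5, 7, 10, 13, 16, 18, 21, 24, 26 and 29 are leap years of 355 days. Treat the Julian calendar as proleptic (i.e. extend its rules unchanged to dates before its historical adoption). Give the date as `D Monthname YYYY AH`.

27 Shawwal 1491 AH

Julian Day Number of the source date = 2476738.
Converting JDN 2476738 to the tabular Islamic calendar gives 27 Shawwal 1491 AH.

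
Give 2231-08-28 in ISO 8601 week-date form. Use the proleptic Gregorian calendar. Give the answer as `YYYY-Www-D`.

The weekday is Sunday (ISO weekday 7).
That Sunday belongs to ISO week 34 of ISO year 2231.

2231-W34-7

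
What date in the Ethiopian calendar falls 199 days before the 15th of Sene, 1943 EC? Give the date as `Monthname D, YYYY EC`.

JDN of the 15th of Sene, 1943 EC = 2433820.
2433820 − 199 = 2433621.
JDN 2433621 in the Ethiopian calendar is Hidar 26, 1943 EC.

Hidar 26, 1943 EC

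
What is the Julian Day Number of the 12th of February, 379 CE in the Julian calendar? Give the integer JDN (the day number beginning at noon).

1859530

Equivalently 13 February 379 (proleptic Gregorian).
JDN 2400001 is 17 November 1858 CE (Gregorian), MJD 0; the target day is −540471 days from there, so JDN = 1859530.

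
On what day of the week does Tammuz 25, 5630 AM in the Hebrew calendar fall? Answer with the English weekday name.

This is JDN 2404268 (24 July 1870 Gregorian).
Since JDN mod 7 = 6 (0 = Monday), the day is Sunday.

Sunday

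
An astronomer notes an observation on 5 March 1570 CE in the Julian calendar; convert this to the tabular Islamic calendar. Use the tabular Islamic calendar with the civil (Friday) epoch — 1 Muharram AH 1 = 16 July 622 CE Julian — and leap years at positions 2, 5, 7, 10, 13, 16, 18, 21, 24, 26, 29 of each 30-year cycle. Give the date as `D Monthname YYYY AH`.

27 Ramadan 977 AH

The source date corresponds to 15 March 1570 in the proleptic Gregorian calendar (JDN 2294564).
That day falls on 27 Ramadan 977 AH in the tabular Islamic calendar.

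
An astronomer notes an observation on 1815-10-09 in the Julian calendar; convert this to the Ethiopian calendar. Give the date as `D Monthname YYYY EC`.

11 Tikimt 1808 EC

Julian Day Number of the source date = 2384268.
Converting JDN 2384268 to the Ethiopian calendar gives 11 Tikimt 1808 EC.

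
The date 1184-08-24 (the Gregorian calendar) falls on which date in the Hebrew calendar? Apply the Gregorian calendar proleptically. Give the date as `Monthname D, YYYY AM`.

Julian Day Number of the source date = 2153743.
Converting JDN 2153743 to the Hebrew calendar gives 8 Elul 4944 AM.

Elul 8, 4944 AM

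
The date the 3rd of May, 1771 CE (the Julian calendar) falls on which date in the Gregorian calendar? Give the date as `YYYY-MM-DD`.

At this point the Julian calendar is 11 days behind the Gregorian.
3 May 1771 Julian + 11 days → 14 May 1771 Gregorian.

1771-05-14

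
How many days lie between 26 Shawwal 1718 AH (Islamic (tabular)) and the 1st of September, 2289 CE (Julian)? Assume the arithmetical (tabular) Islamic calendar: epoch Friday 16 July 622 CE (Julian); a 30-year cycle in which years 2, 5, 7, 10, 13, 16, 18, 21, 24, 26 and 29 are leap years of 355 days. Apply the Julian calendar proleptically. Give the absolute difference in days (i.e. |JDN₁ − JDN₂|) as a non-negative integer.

180

JDN of the first date = 2557179.
JDN of the second date = 2557359.
|2557359 − 2557179| = 180.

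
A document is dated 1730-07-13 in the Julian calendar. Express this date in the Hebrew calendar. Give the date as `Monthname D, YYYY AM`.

Both dates share Julian Day Number 2353134; in the Hebrew calendar that is 10 Av 5490 AM.

Av 10, 5490 AM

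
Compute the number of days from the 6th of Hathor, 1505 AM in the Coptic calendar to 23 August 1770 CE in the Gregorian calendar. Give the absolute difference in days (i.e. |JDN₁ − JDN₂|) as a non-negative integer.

6657

First date → JDN 2374431; second date → JDN 2367774.
The interval is |2374431 − 2367774| = 6657 days.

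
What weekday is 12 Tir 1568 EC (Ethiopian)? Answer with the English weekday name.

This is JDN 2296699 (18 January 1576 Gregorian).
JDN 2296699 mod 7 = 6, and JDN 0 was a Monday, so this is a Sunday.

Sunday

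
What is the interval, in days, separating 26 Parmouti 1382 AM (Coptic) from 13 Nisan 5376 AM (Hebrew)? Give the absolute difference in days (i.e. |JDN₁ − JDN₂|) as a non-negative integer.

JDN of the first date = 2329675.
JDN of the second date = 2311382.
|2311382 − 2329675| = 18293.

18293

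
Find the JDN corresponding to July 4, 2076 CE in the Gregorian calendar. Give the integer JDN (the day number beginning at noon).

JDN 2451545 is 1 January 2000 CE (Gregorian); the target day is +27944 days from there, so JDN = 2479489.

2479489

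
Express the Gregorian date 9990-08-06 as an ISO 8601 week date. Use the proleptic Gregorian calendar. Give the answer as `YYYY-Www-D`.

The weekday is Monday (ISO weekday 1).
That Monday belongs to ISO week 32 of ISO year 9990.

9990-W32-1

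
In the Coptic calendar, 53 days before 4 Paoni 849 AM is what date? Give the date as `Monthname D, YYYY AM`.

Parmouti 11, 849 AM

Counting 53 days back from JDN 2135035 reaches JDN 2134982, which is Parmouti 11, 849 AM.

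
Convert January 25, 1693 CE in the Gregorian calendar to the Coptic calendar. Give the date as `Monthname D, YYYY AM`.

Both dates share Julian Day Number 2339441; in the Coptic calendar that is 20 Tobi 1409 AM.

Tobi 20, 1409 AM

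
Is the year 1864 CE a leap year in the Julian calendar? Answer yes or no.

yes

1864 mod 4 = 0, so it is a leap year in the Julian calendar.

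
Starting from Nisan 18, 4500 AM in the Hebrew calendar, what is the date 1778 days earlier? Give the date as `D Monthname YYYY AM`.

The starting date is JDN 1991422; 1991422 − 1778 = 1989644.
JDN 1989644 corresponds to 11 Iyar 4495 AM.

11 Iyar 4495 AM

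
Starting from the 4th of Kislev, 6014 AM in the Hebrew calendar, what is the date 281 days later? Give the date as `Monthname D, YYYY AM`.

Elul 19, 6014 AM

The starting date is JDN 2544281; 2544281 + 281 = 2544562.
JDN 2544562 corresponds to Elul 19, 6014 AM.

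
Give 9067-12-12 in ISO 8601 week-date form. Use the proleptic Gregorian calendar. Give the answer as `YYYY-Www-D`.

9067-W50-4

The weekday is Thursday (ISO weekday 4).
That Thursday belongs to ISO week 50 of ISO year 9067.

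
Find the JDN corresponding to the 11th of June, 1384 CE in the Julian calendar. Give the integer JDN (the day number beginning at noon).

2226726

Equivalently 19 June 1384 (proleptic Gregorian).
JDN 2400001 is 17 November 1858 CE (Gregorian), MJD 0; the target day is −173275 days from there, so JDN = 2226726.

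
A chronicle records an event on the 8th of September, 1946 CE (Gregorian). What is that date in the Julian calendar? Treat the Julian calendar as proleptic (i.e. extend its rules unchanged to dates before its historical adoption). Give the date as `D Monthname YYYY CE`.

26 August 1946 CE

At this point the Julian calendar is 13 days behind the Gregorian.
8 September 1946 Gregorian − 13 days → 26 August 1946 Julian.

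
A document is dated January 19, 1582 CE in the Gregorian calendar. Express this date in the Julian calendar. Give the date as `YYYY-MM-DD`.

1582-01-09

At this point the Julian calendar is 10 days behind the Gregorian.
19 January 1582 Gregorian − 10 days → 9 January 1582 Julian.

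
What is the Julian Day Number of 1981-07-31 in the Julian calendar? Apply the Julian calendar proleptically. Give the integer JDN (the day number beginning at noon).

In the Gregorian calendar the same day is 13 August 1981.
JDN 2400001 is 17 November 1858 CE (Gregorian), MJD 0; the target day is +44829 days from there, so JDN = 2444830.

2444830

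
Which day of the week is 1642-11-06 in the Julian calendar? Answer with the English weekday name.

Sunday

Equivalently 16 November 1642 Gregorian, JDN 2321108.
JDN 2321108 mod 7 = 6, and JDN 0 was a Monday, so this is a Sunday.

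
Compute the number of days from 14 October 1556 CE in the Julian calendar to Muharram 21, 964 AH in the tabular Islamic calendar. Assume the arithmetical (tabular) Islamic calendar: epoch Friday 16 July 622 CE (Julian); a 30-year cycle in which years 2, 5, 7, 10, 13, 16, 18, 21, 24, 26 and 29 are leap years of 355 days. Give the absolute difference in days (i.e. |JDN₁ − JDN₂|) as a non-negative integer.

JDN of the first date = 2289674.
JDN of the second date = 2289715.
|2289715 − 2289674| = 41.

41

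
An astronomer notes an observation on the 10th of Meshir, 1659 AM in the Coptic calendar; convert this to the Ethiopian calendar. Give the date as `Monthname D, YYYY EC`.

Both dates share Julian Day Number 2430773; in the Ethiopian calendar that is 10 Yekatit 1935 EC.

Yekatit 10, 1935 EC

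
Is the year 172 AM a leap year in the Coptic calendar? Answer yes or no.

172 mod 4 = 0; in the Coptic calendar a year is leap when year mod 4 = 3, so it is a common year.

no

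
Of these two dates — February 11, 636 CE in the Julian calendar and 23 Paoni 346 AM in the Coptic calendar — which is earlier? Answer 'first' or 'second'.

second

The two dates have Julian Day Numbers 1953398 and 1951333 respectively.
Since 1951333 < 1953398, the second date comes first.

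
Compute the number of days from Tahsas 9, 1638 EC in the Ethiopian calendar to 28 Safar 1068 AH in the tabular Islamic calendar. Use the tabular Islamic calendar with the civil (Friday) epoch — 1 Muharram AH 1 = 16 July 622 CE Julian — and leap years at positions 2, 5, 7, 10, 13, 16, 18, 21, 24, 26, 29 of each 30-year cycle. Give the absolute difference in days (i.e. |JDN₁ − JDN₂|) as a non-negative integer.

First date → JDN 2322233; second date → JDN 2326606.
The interval is |2322233 − 2326606| = 4373 days.

4373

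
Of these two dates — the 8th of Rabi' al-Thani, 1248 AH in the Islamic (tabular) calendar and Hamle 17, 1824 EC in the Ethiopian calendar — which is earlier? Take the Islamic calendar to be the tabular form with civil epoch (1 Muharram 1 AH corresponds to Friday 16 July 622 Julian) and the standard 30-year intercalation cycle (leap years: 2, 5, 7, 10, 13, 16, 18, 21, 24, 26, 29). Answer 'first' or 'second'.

The two dates have Julian Day Numbers 2390431 and 2390388 respectively.
Since 2390388 < 2390431, the second date comes first.

second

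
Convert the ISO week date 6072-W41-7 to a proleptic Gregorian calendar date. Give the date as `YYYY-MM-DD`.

ISO week 1 of 6072 is the week containing the first Thursday of 6072.
Week 41, day 7 (Sunday) lands on 6072-10-16.

6072-10-16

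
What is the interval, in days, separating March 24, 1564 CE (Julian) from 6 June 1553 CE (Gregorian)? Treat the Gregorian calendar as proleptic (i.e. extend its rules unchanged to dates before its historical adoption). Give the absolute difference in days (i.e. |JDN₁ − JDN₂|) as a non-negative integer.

JDN of the first date = 2292392.
JDN of the second date = 2288438.
|2288438 − 2292392| = 3954.

3954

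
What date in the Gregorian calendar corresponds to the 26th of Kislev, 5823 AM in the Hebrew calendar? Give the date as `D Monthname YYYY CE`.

Julian Day Number of the source date = 2474552.
Converting JDN 2474552 to the Gregorian calendar gives 28 December 2062 CE.

28 December 2062 CE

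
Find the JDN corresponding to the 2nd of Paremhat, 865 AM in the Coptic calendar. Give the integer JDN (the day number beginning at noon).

2140787

In the proleptic Gregorian calendar the same day is 5 March 1149.
JDN 2451545 is 1 January 2000 CE (Gregorian); the target day is −310758 days from there, so JDN = 2140787.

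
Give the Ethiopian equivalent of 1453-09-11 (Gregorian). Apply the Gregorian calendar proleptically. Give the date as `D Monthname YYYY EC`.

5 Meskerem 1446 EC

Both dates share Julian Day Number 2252011; in the Ethiopian calendar that is 5 Meskerem 1446 EC.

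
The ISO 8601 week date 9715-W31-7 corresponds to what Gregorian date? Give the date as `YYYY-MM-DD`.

ISO week 1 of 9715 is the week containing the first Thursday of 9715.
Week 31, day 7 (Sunday) lands on 9715-08-04.

9715-08-04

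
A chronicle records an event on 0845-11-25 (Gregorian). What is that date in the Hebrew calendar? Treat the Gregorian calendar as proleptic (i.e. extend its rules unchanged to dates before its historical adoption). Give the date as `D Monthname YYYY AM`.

18 Kislev 4606 AM

Julian Day Number of the source date = 2030019.
Converting JDN 2030019 to the Hebrew calendar gives 18 Kislev 4606 AM.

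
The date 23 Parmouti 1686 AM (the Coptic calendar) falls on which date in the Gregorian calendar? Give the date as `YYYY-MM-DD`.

1970-05-01

Both dates share Julian Day Number 2440708; in the Gregorian calendar that is 1 May 1970 CE.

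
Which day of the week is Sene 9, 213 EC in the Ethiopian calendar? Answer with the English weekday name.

In the proleptic Gregorian calendar this is 3 June 221 (JDN 1801932).
Since JDN mod 7 = 6 (0 = Monday), the day is Sunday.

Sunday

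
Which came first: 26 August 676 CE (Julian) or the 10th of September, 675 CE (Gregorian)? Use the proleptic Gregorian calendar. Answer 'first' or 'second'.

Converting both to JDN: 1968205 vs 1967851; the smaller is the second.

second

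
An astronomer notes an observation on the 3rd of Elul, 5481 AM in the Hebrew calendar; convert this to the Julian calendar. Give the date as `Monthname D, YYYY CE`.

August 15, 1721 CE

Both dates share Julian Day Number 2349880; in the Julian calendar that is 15 August 1721 CE.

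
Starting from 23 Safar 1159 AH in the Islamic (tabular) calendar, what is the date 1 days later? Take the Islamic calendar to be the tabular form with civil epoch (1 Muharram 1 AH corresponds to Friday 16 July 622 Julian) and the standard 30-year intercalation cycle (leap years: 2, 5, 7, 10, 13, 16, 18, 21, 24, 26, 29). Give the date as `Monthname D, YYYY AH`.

Safar 24, 1159 AH

The starting date is JDN 2358849; 2358849 + 1 = 2358850.
JDN 2358850 corresponds to Safar 24, 1159 AH.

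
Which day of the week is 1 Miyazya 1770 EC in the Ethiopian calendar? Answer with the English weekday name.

In the Gregorian calendar this is 7 April 1778 (JDN 2370558).
2370558 ≡ 1 (mod 7); counting from Monday = 0 gives Tuesday.

Tuesday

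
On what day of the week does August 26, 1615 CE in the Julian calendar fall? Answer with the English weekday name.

In the Gregorian calendar this is 5 September 1615 (JDN 2311174).
Since JDN mod 7 = 5 (0 = Monday), the day is Saturday.

Saturday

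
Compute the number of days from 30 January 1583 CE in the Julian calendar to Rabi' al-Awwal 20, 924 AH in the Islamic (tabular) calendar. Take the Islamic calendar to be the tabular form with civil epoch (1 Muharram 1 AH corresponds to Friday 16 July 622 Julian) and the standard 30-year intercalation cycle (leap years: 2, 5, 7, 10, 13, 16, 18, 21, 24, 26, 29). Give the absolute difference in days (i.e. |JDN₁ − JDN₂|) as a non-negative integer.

23680

JDN of the first date = 2299278.
JDN of the second date = 2275598.
|2275598 − 2299278| = 23680.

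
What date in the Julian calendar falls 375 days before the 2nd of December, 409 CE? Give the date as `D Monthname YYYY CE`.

Counting 375 days back from JDN 1870781 reaches JDN 1870406, which is 22 November 408 CE.

22 November 408 CE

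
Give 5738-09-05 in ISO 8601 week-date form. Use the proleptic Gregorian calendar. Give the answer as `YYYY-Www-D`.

The weekday is Friday (ISO weekday 5).
That Friday belongs to ISO week 36 of ISO year 5738.

5738-W36-5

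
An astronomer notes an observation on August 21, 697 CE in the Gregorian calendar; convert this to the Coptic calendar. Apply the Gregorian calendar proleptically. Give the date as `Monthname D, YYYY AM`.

Both dates share Julian Day Number 1975867; in the Coptic calendar that is 25 Mesori 413 AM.

Mesori 25, 413 AM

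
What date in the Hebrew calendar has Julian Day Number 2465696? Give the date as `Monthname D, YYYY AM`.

Elul 29, 5798 AM

JDN 2465696 is 29 September 2038 in the Gregorian calendar.
In the Hebrew calendar that day is Elul 29, 5798 AM.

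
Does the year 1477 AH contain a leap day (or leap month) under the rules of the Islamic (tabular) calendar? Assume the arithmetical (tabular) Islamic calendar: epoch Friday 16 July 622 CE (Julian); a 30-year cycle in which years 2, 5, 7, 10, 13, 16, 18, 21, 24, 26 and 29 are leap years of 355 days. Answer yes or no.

yes

Year 1477 AH is year 7 of its 30-year cycle; leap positions are 2, 5, 7, 10, 13, 16, 18, 21, 24, 26, 29, so it is a leap year (355 days).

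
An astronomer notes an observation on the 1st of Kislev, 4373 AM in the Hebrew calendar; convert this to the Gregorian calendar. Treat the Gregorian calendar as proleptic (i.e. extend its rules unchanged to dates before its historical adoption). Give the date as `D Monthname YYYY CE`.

Both dates share Julian Day Number 1944895; in the Gregorian calendar that is 3 November 612 CE.

3 November 612 CE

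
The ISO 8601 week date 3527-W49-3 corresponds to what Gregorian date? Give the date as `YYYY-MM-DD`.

3527-12-07

ISO week 1 of 3527 is the week containing the first Thursday of 3527.
Week 49, day 3 (Wednesday) lands on 3527-12-07.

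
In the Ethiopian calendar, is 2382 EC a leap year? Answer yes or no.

no

2382 mod 4 = 2; in the Ethiopian calendar a year is leap when year mod 4 = 3, so it is a common year.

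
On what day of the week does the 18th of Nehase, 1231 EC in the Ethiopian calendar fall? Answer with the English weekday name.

Thursday

Equivalently 18 August 1239 Gregorian, JDN 2173825.
JDN 2173825 mod 7 = 3, and JDN 0 was a Monday, so this is a Thursday.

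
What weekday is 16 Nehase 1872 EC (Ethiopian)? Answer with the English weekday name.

This is JDN 2407949 (21 August 1880 Gregorian).
2407949 ≡ 5 (mod 7); counting from Monday = 0 gives Saturday.

Saturday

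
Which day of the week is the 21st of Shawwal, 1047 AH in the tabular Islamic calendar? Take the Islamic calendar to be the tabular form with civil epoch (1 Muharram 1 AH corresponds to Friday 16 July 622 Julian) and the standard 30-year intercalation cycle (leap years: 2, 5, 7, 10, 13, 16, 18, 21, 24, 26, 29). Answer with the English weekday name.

Monday

Equivalently 8 March 1638 Gregorian, JDN 2319394.
Since JDN mod 7 = 0 (0 = Monday), the day is Monday.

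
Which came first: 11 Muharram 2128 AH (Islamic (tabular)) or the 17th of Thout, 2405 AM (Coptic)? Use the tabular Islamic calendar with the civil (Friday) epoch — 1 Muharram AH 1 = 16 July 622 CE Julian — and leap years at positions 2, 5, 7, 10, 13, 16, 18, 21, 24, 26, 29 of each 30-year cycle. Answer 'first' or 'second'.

Converting both to JDN: 2702188 vs 2703107; the smaller is the first.

first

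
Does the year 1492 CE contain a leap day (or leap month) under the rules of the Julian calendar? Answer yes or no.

1492 mod 4 = 0, so it is a leap year in the Julian calendar.

yes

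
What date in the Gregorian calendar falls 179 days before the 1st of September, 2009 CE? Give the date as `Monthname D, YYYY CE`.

The starting date is JDN 2455076; 2455076 − 179 = 2454897.
JDN 2454897 corresponds to March 6, 2009 CE.

March 6, 2009 CE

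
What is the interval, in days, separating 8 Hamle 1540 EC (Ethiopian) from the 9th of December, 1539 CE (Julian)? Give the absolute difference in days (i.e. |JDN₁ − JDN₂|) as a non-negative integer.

JDN of the first date = 2286648.
JDN of the second date = 2283520.
|2283520 − 2286648| = 3128.

3128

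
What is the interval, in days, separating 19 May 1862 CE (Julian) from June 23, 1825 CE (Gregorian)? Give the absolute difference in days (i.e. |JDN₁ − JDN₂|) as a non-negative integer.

13491

JDN of the first date = 2401292.
JDN of the second date = 2387801.
|2387801 − 2401292| = 13491.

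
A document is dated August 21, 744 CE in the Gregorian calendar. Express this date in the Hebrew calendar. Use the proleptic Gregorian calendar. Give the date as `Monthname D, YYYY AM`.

Julian Day Number of the source date = 1993033.
Converting JDN 1993033 to the Hebrew calendar gives 4 Elul 4504 AM.

Elul 4, 4504 AM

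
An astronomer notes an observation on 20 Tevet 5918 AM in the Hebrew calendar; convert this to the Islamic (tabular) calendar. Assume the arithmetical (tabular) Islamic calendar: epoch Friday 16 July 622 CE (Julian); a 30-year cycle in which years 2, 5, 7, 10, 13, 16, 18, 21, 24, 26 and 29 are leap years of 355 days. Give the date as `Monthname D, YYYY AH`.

Sha'ban 19, 1583 AH

Both dates share Julian Day Number 2509273; in the tabular Islamic calendar that is 19 Sha'ban 1583 AH.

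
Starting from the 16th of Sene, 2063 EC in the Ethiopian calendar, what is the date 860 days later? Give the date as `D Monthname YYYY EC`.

Counting 860 days forward from JDN 2477651 reaches JDN 2478511, which is 20 Tikimt 2066 EC.

20 Tikimt 2066 EC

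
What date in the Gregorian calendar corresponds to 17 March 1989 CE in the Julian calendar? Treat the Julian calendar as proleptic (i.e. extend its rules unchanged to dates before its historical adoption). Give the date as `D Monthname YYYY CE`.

30 March 1989 CE

The Julian–Gregorian offset here is 13 days (Julian trailing).
17 March 1989 Julian + 13 days → 30 March 1989 Gregorian.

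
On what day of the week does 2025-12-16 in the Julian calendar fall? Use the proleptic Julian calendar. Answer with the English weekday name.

Monday

Equivalently 29 December 2025 Gregorian, JDN 2461039.
JDN 2461039 mod 7 = 0, and JDN 0 was a Monday, so this is a Monday.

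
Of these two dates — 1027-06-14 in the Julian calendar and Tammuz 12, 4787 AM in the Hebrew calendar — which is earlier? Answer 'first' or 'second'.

first

First date → JDN 2096334; second date → JDN 2096339.
JDN 2096334 < JDN 2096339, so the first date is earlier.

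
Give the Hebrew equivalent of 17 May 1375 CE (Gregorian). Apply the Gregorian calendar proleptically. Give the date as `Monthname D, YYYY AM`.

Sivan 8, 5135 AM

Julian Day Number of the source date = 2223405.
Converting JDN 2223405 to the Hebrew calendar gives 8 Sivan 5135 AM.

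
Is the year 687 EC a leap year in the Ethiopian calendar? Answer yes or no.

687 mod 4 = 3; in the Ethiopian calendar a year is leap when year mod 4 = 3, so it is a leap year.

yes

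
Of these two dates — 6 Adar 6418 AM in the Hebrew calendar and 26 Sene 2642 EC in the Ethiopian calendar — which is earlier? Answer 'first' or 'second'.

First date → JDN 2691936; second date → JDN 2689141.
JDN 2689141 < JDN 2691936, so the second date is earlier.

second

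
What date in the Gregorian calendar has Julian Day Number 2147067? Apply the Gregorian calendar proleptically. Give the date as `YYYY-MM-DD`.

1166-05-15

Counting from JDN 2299161 = 15 Oct 1582 gives an offset of -152094 days.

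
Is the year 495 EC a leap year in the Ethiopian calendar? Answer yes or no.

495 mod 4 = 3; in the Ethiopian calendar a year is leap when year mod 4 = 3, so it is a leap year.

yes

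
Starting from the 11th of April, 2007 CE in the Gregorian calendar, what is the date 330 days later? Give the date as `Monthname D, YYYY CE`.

JDN of the 11th of April, 2007 CE = 2454202.
2454202 + 330 = 2454532.
JDN 2454532 in the Gregorian calendar is March 6, 2008 CE.

March 6, 2008 CE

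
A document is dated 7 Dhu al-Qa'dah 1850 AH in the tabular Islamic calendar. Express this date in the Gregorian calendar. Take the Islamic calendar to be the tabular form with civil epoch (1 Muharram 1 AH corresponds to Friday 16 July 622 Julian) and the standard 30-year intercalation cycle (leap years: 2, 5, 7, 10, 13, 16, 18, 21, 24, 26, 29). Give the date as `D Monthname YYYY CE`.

Julian Day Number of the source date = 2603965.
Converting JDN 2603965 to the Gregorian calendar gives 24 April 2417 CE.

24 April 2417 CE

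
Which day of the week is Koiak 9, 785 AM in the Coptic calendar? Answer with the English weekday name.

Friday

This is JDN 2111484 (11 December 1068 Gregorian).
JDN 2111484 mod 7 = 4, and JDN 0 was a Monday, so this is a Friday.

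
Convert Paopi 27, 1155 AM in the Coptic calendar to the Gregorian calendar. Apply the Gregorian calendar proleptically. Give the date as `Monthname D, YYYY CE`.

Both dates share Julian Day Number 2246584; in the Gregorian calendar that is 2 November 1438 CE.

November 2, 1438 CE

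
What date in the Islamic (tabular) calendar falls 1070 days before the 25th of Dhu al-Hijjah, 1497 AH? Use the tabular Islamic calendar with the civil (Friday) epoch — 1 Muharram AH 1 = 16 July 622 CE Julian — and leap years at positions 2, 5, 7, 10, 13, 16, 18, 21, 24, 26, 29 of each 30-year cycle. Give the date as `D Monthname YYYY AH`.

JDN of the 25th of Dhu al-Hijjah, 1497 AH = 2478922.
2478922 − 1070 = 2477852.
JDN 2477852 in the tabular Islamic calendar is 19 Dhu al-Hijjah 1494 AH.

19 Dhu al-Hijjah 1494 AH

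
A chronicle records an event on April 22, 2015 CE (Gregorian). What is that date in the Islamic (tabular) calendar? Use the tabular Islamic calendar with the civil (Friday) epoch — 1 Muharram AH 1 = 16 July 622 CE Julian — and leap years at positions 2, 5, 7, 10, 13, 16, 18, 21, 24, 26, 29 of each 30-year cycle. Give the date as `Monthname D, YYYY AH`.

Julian Day Number of the source date = 2457135.
Converting JDN 2457135 to the tabular Islamic calendar gives 3 Rajab 1436 AH.

Rajab 3, 1436 AH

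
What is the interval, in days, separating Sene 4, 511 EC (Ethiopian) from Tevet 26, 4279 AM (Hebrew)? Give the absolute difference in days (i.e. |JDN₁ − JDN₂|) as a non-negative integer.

JDN of the first date = 1910771.
JDN of the second date = 1910635.
|1910635 − 1910771| = 136.

136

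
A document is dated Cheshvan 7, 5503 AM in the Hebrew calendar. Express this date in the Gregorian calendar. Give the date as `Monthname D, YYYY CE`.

Both dates share Julian Day Number 2357620; in the Gregorian calendar that is 4 November 1742 CE.

November 4, 1742 CE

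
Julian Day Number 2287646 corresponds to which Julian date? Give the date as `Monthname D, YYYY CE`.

The proleptic Gregorian equivalent of JDN 2287646 is 6 April 1551.
In the Julian calendar that day is March 27, 1551 CE.

March 27, 1551 CE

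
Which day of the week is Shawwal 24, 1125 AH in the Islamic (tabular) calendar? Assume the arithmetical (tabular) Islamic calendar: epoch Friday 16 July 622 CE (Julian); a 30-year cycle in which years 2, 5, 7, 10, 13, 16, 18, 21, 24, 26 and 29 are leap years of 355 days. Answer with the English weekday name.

This is JDN 2347037 (13 November 1713 Gregorian).
2347037 ≡ 0 (mod 7); counting from Monday = 0 gives Monday.

Monday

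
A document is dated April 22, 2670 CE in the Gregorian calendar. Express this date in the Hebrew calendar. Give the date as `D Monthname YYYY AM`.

Julian Day Number of the source date = 2696369.
Converting JDN 2696369 to the Hebrew calendar gives 9 Nisan 6430 AM.

9 Nisan 6430 AM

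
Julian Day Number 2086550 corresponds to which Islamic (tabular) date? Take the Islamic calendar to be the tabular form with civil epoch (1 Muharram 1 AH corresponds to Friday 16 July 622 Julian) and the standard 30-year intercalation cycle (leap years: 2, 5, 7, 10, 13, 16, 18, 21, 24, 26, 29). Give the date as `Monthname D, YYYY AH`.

Ramadan 26, 390 AH

JDN 2086550 is 5 September 1000 in the proleptic Gregorian calendar.
In the tabular Islamic calendar that day is Ramadan 26, 390 AH.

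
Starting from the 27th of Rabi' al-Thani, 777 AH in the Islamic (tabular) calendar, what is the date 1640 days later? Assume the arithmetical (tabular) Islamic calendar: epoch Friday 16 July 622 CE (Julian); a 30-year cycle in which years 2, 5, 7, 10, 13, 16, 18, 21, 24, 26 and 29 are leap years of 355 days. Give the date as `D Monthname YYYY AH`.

The starting date is JDN 2223544; 2223544 + 1640 = 2225184.
JDN 2225184 corresponds to 14 Dhu al-Hijjah 781 AH.

14 Dhu al-Hijjah 781 AH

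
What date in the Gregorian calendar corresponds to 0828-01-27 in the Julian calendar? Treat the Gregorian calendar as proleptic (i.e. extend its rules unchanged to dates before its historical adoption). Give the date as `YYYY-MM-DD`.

0828-01-31

For dates in this range the Gregorian date is 4 days ahead of the Julian.
27 January 828 Julian + 4 days → 31 January 828 Gregorian.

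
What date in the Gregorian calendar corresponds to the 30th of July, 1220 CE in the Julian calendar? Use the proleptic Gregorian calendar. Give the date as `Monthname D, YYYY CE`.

For dates in this range the Gregorian date is 7 days ahead of the Julian.
30 July 1220 Julian + 7 days → 6 August 1220 Gregorian.

August 6, 1220 CE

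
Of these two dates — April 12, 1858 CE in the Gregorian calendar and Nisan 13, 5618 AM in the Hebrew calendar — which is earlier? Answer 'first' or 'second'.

second

The two dates have Julian Day Numbers 2399782 and 2399767 respectively.
Since 2399767 < 2399782, the second date comes first.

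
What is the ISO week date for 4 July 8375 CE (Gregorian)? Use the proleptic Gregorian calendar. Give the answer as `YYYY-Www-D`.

8375-W27-5

The weekday is Friday (ISO weekday 5).
That Friday belongs to ISO week 27 of ISO year 8375.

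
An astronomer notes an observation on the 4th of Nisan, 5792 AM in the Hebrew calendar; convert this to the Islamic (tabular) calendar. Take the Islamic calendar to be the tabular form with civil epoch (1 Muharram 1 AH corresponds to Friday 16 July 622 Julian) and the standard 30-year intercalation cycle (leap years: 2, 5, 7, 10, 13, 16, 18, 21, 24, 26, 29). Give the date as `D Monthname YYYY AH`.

4 Dhu al-Hijjah 1453 AH

Both dates share Julian Day Number 2463308; in the tabular Islamic calendar that is 4 Dhu al-Hijjah 1453 AH.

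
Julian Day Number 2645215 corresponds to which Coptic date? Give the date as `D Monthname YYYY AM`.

20 Paremhat 2246 AM

JDN 2645215 is 2 April 2530 in the Gregorian calendar.
In the Coptic calendar that day is 20 Paremhat 2246 AM.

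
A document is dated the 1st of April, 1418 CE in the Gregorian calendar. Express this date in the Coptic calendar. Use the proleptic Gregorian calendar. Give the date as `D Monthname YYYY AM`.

27 Paremhat 1134 AM

Julian Day Number of the source date = 2239064.
Converting JDN 2239064 to the Coptic calendar gives 27 Paremhat 1134 AM.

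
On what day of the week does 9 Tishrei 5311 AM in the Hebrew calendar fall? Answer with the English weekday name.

In the proleptic Gregorian calendar this is 29 September 1550 (JDN 2287457).
Since JDN mod 7 = 4 (0 = Monday), the day is Friday.

Friday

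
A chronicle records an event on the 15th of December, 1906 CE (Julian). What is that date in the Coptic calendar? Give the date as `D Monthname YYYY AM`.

Julian Day Number of the source date = 2417573.
Converting JDN 2417573 to the Coptic calendar gives 19 Koiak 1623 AM.

19 Koiak 1623 AM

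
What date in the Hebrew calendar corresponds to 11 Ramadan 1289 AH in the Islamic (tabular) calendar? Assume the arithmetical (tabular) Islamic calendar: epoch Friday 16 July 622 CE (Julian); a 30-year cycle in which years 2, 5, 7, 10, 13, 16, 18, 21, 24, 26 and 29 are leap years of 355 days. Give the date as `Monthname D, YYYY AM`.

Cheshvan 11, 5633 AM

The source date corresponds to 12 November 1872 in the Gregorian calendar (JDN 2405110).
That day falls on 11 Cheshvan 5633 AM in the Hebrew calendar.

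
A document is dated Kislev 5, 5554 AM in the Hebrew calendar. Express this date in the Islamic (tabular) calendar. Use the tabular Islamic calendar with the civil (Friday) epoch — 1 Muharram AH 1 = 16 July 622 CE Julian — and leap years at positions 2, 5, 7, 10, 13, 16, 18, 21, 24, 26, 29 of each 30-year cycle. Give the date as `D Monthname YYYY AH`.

Both dates share Julian Day Number 2376253; in the tabular Islamic calendar that is 4 Rabi' al-Thani 1208 AH.

4 Rabi' al-Thani 1208 AH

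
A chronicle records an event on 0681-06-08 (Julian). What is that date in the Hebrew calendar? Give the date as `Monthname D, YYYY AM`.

Both dates share Julian Day Number 1969952; in the Hebrew calendar that is 16 Sivan 4441 AM.

Sivan 16, 4441 AM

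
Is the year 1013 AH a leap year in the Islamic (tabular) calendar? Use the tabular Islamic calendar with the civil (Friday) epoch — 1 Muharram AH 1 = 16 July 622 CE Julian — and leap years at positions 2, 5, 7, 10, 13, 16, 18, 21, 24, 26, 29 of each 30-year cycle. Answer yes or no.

Year 1013 AH is year 23 of its 30-year cycle; leap positions are 2, 5, 7, 10, 13, 16, 18, 21, 24, 26, 29, so it is a common year (354 days).

no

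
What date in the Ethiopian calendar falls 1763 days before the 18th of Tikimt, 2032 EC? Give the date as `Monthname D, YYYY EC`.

JDN of the 18th of Tikimt, 2032 EC = 2466091.
2466091 − 1763 = 2464328.
JDN 2464328 in the Ethiopian calendar is Tahsas 22, 2027 EC.

Tahsas 22, 2027 EC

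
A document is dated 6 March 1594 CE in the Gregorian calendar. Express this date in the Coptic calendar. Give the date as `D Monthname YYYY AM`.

Julian Day Number of the source date = 2303321.
Converting JDN 2303321 to the Coptic calendar gives 30 Meshir 1310 AM.

30 Meshir 1310 AM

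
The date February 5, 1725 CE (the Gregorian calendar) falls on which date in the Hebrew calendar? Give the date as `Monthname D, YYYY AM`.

Shevat 22, 5485 AM

Julian Day Number of the source date = 2351139.
Converting JDN 2351139 to the Hebrew calendar gives 22 Shevat 5485 AM.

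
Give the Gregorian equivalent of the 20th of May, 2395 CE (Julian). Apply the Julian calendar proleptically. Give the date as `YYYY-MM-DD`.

At this point the Julian calendar is 16 days behind the Gregorian.
20 May 2395 Julian + 16 days → 5 June 2395 Gregorian.

2395-06-05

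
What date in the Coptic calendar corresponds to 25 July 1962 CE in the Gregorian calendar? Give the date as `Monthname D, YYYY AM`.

Julian Day Number of the source date = 2437871.
Converting JDN 2437871 to the Coptic calendar gives 18 Epip 1678 AM.

Epip 18, 1678 AM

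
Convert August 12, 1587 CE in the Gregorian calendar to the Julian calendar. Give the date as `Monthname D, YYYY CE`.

For dates in this range the Gregorian date is 10 days ahead of the Julian.
12 August 1587 Gregorian − 10 days → 2 August 1587 Julian.

August 2, 1587 CE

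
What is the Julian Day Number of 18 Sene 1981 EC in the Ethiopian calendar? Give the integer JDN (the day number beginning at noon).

2447703

Equivalently 25 June 1989 (Gregorian).
JDN 2400001 is 17 November 1858 CE (Gregorian), MJD 0; the target day is +47702 days from there, so JDN = 2447703.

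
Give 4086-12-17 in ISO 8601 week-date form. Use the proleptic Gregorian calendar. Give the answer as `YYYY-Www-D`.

4086-W51-2

The weekday is Tuesday (ISO weekday 2).
That Tuesday belongs to ISO week 51 of ISO year 4086.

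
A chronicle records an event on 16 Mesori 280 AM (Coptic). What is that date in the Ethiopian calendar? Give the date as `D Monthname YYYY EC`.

The source date corresponds to 11 August 564 in the proleptic Gregorian calendar (JDN 1927280).
That day falls on 16 Nehase 556 EC in the Ethiopian calendar.

16 Nehase 556 EC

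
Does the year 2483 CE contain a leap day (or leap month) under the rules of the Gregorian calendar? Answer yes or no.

no

2483 is not divisible by 4, so it is a common year.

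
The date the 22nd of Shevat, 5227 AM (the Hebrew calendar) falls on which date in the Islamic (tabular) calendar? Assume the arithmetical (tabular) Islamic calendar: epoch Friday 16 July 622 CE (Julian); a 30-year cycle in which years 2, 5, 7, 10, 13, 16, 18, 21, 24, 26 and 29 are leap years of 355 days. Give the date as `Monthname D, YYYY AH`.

The source date corresponds to 6 February 1467 in the proleptic Gregorian calendar (JDN 2256907).
That day falls on 21 Jumada al-Thani 871 AH in the tabular Islamic calendar.

Jumada al-Thani 21, 871 AH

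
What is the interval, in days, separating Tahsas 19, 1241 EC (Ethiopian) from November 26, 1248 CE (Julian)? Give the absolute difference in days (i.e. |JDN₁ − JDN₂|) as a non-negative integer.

19

JDN of the first date = 2177239.
JDN of the second date = 2177220.
|2177220 − 2177239| = 19.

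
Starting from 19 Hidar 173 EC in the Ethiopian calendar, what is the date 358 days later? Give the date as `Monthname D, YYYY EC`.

The starting date is JDN 1787122; 1787122 + 358 = 1787480.
JDN 1787480 corresponds to Hidar 12, 174 EC.

Hidar 12, 174 EC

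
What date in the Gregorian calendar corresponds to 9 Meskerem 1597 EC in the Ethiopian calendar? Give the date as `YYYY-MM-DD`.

Julian Day Number of the source date = 2307168.
Converting JDN 2307168 to the Gregorian calendar gives 16 September 1604 CE.

1604-09-16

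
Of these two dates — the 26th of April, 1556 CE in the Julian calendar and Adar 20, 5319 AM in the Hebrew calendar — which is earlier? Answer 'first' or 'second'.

first

Converting both to JDN: 2289503 vs 2290540; the smaller is the first.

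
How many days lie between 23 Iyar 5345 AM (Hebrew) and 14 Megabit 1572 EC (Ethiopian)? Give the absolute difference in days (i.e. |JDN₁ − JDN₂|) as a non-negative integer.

1889

First date → JDN 2300111; second date → JDN 2298222.
The interval is |2300111 − 2298222| = 1889 days.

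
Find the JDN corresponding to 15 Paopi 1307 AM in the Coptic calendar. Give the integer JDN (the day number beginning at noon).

In the Gregorian calendar the same day is 22 October 1590.
JDN 2299161 is 15 October 1582 CE (Gregorian); the target day is +2929 days from there, so JDN = 2302090.

2302090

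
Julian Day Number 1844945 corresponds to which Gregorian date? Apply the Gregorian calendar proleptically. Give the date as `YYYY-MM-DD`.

Counting from JDN 2299161 = 15 Oct 1582 gives an offset of -454216 days.

0339-03-10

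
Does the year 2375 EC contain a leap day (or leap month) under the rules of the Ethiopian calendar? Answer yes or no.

yes

2375 mod 4 = 3; in the Ethiopian calendar a year is leap when year mod 4 = 3, so it is a leap year.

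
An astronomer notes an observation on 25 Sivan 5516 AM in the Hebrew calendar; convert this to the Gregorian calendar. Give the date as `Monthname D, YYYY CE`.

June 23, 1756 CE

Julian Day Number of the source date = 2362600.
Converting JDN 2362600 to the Gregorian calendar gives 23 June 1756 CE.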